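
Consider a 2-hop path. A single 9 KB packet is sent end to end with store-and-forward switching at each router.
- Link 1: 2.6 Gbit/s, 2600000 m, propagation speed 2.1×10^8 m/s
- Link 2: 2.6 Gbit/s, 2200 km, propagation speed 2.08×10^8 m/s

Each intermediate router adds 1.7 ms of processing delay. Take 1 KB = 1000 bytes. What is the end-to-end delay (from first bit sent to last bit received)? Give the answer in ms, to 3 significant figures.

24.7 ms

L = 72000 bits.
Transmission delay per hop = L/R = 72000/2600000000 = 0.0276923 ms; 2 hops → 0.0553846 ms.
Propagation delays (d/s per hop): 12.381, 10.5769 ms; sum = 22.9579 ms.
Processing at 1 router(s): 1 × 1.7 ms = 1.7 ms.
End-to-end = 24.7 ms.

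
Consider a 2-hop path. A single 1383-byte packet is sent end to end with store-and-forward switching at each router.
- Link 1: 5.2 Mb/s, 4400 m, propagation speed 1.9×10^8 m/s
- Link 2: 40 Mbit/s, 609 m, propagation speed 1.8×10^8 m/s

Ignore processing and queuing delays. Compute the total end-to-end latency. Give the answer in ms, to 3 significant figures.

2.43 ms

L = 1383 × 8 = 11064 bits.
Transmission delays (L/R per hop): 2.12769, 0.2766 ms; sum = 2.40429 ms.
Propagation delays (d/s per hop): 0.0231579, 0.00338333 ms; sum = 0.0265412 ms.
End-to-end = 2.43 ms.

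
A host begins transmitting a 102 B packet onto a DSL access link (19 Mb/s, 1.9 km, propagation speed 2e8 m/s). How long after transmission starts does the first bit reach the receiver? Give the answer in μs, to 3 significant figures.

9.50 μs

First bit experiences only propagation delay: d/s = 1900/200000000 = 9.50 μs.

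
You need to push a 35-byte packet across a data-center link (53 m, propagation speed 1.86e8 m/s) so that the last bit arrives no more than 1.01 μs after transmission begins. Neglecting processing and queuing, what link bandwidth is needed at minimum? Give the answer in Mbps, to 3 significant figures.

386 Mbps

L = 280 bits.
Propagation delay = 53 / 186000000 = 0.284946 μs.
Transmission budget = 1.01 − 0.284946 = 0.725054 μs.
R ≥ L / t_tx = 280 bits / 7.25054e-07 s = 386 Mbps.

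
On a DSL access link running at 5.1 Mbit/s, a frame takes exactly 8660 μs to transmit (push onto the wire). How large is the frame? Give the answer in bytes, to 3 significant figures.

5520 bytes

L = R × t_tx = 5100000 b/s × 0.00866 s = 44166 bits.
In bytes: 44166 / 8 = 5520 bytes.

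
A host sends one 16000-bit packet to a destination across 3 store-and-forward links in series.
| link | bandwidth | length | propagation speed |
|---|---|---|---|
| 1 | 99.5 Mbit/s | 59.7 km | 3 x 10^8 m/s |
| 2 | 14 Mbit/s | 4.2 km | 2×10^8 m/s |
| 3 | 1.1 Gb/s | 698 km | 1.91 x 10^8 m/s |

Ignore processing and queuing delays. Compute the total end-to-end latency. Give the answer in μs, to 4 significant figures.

Transmission delays (L/R per hop): 160.804, 1142.86, 14.5455 μs; sum = 1318.21 μs.
Propagation delays (d/s per hop): 199, 21, 3654.45 μs; sum = 3874.45 μs.
End-to-end = 5193 μs.

5193 μs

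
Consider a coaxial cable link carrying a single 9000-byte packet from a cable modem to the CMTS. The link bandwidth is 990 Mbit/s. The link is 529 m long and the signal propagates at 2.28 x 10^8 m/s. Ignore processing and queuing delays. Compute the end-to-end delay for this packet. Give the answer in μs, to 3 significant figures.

L = 9000 × 8 = 72000 bits.
Transmission delay = L/R = 72000 / 990000000 = 72.7273 μs.
Propagation delay = d/s = 529 m / 2.28e+08 m/s = 2.32018 μs.
Total = 75.0 μs.

75.0 μs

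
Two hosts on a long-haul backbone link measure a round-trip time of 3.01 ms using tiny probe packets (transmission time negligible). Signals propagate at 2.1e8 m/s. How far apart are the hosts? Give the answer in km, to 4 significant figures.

316.1 km

One-way propagation = RTT/2 = 1.505 ms.
d = s × t = 210000000 × 0.001505 = 316.1 km.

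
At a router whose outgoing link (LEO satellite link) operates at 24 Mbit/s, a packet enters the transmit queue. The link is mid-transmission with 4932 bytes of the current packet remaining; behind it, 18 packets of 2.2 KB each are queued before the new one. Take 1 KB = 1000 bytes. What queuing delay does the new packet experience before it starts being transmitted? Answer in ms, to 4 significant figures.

Each queued packet: L/R = 17600/24000000 = 0.733333 ms.
18 queued → 13.2 ms.
Plus remaining 39456 bits of current packet: 1.644 ms.
Queuing delay = 14.84 ms.

14.84 ms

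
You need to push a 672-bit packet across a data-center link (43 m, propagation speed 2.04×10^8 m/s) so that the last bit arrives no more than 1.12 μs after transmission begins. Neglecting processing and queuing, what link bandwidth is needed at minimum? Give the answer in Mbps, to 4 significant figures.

Propagation delay = 43 / 204000000 = 0.210784 μs.
Transmission budget = 1.12 − 0.210784 = 0.909216 μs.
R ≥ L / t_tx = 672 bits / 9.09216e-07 s = 739.1 Mbps.

739.1 Mbps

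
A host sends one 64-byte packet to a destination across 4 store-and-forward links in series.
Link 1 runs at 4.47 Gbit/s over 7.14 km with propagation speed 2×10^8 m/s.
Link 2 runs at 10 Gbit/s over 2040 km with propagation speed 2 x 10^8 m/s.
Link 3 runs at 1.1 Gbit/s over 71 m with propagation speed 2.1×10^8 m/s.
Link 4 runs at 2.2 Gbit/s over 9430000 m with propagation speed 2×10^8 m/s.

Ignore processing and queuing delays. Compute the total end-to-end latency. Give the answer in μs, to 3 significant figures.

57400 μs

L = 64 × 8 = 512 bits.
Transmission delays (L/R per hop): 0.114541, 0.0512, 0.465455, 0.232727 μs; sum = 0.863923 μs.
Propagation delays (d/s per hop): 35.7, 10200, 0.338095, 47150 μs; sum = 57386 μs.
End-to-end = 57400 μs.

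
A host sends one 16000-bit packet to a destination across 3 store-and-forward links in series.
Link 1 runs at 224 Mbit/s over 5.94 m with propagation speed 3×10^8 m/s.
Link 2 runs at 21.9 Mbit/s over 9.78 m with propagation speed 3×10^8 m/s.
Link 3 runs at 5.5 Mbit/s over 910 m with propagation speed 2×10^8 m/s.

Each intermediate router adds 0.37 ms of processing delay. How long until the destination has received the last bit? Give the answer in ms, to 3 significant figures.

Transmission delays (L/R per hop): 0.0714286, 0.730594, 2.90909 ms; sum = 3.71111 ms.
Propagation delays (d/s per hop): 1.98e-05, 3.26e-05, 0.00455 ms; sum = 0.0046024 ms.
Processing at 2 router(s): 2 × 0.37 ms = 0.74 ms.
End-to-end = 4.46 ms.

4.46 ms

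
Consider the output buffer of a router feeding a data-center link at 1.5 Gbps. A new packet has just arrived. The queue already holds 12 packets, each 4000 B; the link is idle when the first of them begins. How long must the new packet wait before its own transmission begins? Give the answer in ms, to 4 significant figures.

Each queued packet: L/R = 32000/1500000000 = 0.0213333 ms.
12 queued → 0.256 ms.
Queuing delay = 0.2560 ms.

0.2560 ms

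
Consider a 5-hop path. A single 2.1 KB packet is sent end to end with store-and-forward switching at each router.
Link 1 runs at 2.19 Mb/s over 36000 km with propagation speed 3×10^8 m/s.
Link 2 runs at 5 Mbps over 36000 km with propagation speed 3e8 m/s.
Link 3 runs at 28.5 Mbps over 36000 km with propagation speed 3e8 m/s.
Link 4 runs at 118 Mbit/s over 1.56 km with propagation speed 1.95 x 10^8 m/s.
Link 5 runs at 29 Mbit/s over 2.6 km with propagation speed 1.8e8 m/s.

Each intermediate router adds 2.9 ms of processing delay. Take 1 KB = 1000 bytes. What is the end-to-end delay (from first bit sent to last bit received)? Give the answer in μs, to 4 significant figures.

L = 16800 bits.
Transmission delays (L/R per hop): 7671.23, 3360, 589.474, 142.373, 579.31 μs; sum = 12342.4 μs.
Propagation delays (d/s per hop): 120000, 120000, 120000, 8, 14.4444 μs; sum = 360022 μs.
Processing at 4 router(s): 4 × 2.9 ms = 11600 μs.
End-to-end = 384000 μs.

384000 μs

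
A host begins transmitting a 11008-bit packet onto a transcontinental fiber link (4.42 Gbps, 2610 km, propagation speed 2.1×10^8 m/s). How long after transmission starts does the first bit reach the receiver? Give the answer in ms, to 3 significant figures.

12.4 ms

First bit experiences only propagation delay: d/s = 2610000/210000000 = 12.4 ms.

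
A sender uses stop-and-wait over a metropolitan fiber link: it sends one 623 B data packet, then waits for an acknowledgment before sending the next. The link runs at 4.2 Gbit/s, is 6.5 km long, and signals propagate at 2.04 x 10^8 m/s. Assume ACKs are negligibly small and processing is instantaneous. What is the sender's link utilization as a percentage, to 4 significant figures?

1.828 %

t_tx = L/R = 4984/4200000000 = 1.18667e-06 s.
t_prop = 6500/204000000 = 3.18627e-05 s; RTT = 6.37255e-05 s.
Cycle = t_tx + RTT = 6.49122e-05 s.
Utilization = t_tx / cycle = 1.18667e-06/6.49122e-05 = 1.828 %.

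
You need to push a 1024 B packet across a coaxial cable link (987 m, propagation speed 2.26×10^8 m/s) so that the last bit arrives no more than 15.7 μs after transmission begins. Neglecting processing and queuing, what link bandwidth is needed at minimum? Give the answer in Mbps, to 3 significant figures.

723 Mbps

L = 8192 bits.
Propagation delay = 987 / 2.26e+08 = 4.36726 μs.
Transmission budget = 15.7 − 4.36726 = 11.3327 μs.
R ≥ L / t_tx = 8192 bits / 1.13327e-05 s = 723 Mbps.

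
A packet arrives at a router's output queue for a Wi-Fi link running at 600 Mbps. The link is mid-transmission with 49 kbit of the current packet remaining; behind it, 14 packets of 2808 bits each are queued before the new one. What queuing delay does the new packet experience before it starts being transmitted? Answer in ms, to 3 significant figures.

0.147 ms

Each queued packet: L/R = 2808/600000000 = 0.00468 ms.
14 queued → 0.06552 ms.
Plus remaining 49000 bits of current packet: 0.0816667 ms.
Queuing delay = 0.147 ms.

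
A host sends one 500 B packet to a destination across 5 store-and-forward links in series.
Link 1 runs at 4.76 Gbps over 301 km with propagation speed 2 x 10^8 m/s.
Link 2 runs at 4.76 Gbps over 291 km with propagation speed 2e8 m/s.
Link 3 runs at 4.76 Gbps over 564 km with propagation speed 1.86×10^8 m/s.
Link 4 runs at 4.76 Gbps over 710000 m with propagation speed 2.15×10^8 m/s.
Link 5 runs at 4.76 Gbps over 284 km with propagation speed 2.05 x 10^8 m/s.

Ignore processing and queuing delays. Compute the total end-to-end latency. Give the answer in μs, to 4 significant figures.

L = 500 × 8 = 4000 bits.
Transmission delay per hop = L/R = 4000/4760000000 = 0.840336 μs; 5 hops → 4.20168 μs.
Propagation delays (d/s per hop): 1505, 1455, 3032.26, 3302.33, 1385.37 μs; sum = 10679.9 μs.
End-to-end = 10680 μs.

10680 μs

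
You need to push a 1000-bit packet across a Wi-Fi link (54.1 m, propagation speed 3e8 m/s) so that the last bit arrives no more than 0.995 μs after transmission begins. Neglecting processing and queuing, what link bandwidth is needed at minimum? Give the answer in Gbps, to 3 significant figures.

1.23 Gbps

Propagation delay = 54.1 / 300000000 = 0.180333 μs.
Transmission budget = 0.995 − 0.180333 = 0.814667 μs.
R ≥ L / t_tx = 1000 bits / 8.14667e-07 s = 1.23 Gbps.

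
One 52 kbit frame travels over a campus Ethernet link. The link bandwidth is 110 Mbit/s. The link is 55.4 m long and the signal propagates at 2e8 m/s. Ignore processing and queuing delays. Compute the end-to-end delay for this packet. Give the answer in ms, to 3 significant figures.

0.473 ms

L = 52000 bits.
Transmission delay = L/R = 52000 / 110000000 = 0.472727 ms.
Propagation delay = d/s = 55.4 m / 200000000 m/s = 0.000277 ms.
Total = 0.473 ms.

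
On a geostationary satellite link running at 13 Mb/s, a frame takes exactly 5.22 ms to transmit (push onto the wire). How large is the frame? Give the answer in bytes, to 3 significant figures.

L = R × t_tx = 13000000 b/s × 0.00522 s = 67860 bits.
In bytes: 67860 / 8 = 8480 bytes.

8480 bytes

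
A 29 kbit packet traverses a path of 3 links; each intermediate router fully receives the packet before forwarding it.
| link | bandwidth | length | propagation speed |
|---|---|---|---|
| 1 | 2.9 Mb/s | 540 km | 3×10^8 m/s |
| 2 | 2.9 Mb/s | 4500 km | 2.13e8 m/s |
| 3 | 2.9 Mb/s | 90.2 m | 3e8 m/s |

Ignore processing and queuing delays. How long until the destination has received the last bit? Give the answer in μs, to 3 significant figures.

52900 μs

L = 29000 bits.
Transmission delay per hop = L/R = 29000/2900000 = 10000 μs; 3 hops → 30000 μs.
Propagation delays (d/s per hop): 1800, 21126.8, 0.300667 μs; sum = 22927.1 μs.
End-to-end = 52900 μs.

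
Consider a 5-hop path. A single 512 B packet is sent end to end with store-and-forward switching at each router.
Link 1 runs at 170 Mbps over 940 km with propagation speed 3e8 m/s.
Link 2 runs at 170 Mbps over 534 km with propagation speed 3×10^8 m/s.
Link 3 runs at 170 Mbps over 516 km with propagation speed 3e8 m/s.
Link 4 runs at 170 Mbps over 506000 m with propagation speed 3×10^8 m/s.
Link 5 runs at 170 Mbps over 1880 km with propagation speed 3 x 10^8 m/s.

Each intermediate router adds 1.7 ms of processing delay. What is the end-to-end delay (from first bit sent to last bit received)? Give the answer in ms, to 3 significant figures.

21.5 ms

L = 512 × 8 = 4096 bits.
Transmission delay per hop = L/R = 4096/170000000 = 0.0240941 ms; 5 hops → 0.120471 ms.
Propagation delays (d/s per hop): 3.13333, 1.78, 1.72, 1.68667, 6.26667 ms; sum = 14.5867 ms.
Processing at 4 router(s): 4 × 1.7 ms = 6.8 ms.
End-to-end = 21.5 ms.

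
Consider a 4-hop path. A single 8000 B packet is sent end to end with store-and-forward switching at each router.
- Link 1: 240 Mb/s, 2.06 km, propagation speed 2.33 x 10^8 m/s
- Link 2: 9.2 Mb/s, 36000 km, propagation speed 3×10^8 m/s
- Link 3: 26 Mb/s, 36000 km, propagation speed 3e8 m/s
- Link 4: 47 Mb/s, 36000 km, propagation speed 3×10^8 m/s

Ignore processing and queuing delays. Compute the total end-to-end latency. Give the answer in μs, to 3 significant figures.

371000 μs

L = 8000 × 8 = 64000 bits.
Transmission delays (L/R per hop): 266.667, 6956.52, 2461.54, 1361.7 μs; sum = 11046.4 μs.
Propagation delays (d/s per hop): 8.8412, 120000, 120000, 120000 μs; sum = 360009 μs.
End-to-end = 371000 μs.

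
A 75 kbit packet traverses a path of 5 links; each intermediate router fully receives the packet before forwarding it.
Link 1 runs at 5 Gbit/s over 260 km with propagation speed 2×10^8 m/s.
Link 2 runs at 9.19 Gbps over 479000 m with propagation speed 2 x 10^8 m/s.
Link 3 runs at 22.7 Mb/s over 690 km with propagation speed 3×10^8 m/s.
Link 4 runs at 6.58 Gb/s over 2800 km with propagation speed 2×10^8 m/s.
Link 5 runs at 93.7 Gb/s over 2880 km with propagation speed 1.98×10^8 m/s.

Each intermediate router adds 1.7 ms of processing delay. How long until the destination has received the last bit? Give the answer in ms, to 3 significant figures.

44.7 ms

L = 75000 bits.
Transmission delays (L/R per hop): 0.015, 0.00816104, 3.30396, 0.0113982, 0.000800427 ms; sum = 3.33932 ms.
Propagation delays (d/s per hop): 1.3, 2.395, 2.3, 14, 14.5455 ms; sum = 34.5405 ms.
Processing at 4 router(s): 4 × 1.7 ms = 6.8 ms.
End-to-end = 44.7 ms.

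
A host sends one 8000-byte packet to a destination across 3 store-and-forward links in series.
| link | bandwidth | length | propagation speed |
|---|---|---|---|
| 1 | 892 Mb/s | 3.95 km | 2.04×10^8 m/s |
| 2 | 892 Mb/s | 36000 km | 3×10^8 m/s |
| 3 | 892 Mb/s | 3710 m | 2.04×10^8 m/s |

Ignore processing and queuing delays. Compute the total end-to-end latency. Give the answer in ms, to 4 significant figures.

120.3 ms

L = 8000 × 8 = 64000 bits.
Transmission delay per hop = L/R = 64000/892000000 = 0.0717489 ms; 3 hops → 0.215247 ms.
Propagation delays (d/s per hop): 0.0193627, 120, 0.0181863 ms; sum = 120.038 ms.
End-to-end = 120.3 ms.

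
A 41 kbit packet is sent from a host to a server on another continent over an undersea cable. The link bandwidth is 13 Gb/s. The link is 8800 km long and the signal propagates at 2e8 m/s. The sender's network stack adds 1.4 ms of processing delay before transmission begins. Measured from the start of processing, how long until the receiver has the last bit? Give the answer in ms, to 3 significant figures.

L = 41000 bits.
Transmission delay = L/R = 41000 / 13000000000 = 0.00315385 ms.
Propagation delay = d/s = 8800000 m / 200000000 m/s = 44 ms.
Plus processing delay 1.4 ms = 1.4 ms.
Total = 45.4 ms.

45.4 ms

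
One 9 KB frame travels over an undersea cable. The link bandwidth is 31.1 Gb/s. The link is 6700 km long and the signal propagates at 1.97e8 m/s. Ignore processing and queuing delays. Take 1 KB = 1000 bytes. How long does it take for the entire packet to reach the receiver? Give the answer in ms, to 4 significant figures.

34.01 ms

L = 72000 bits.
Transmission delay = L/R = 72000 / 31100000000 = 0.00231511 ms.
Propagation delay = d/s = 6700000 m / 197000000 m/s = 34.0102 ms.
Total = 34.01 ms.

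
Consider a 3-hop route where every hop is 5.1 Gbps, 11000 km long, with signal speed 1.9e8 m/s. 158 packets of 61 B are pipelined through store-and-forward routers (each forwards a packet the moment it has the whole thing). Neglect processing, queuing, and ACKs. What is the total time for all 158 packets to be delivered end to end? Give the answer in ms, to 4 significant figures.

Per-hop transmission t_tx = L/R = 488/5100000000 = 9.56863e-05 ms.
Per-hop propagation t_prop = 11000000/190000000 = 57.8947 ms.
Pipeline fill: first packet needs 3·t_tx to clear all hops; remaining 157 packets each add one t_tx.
Total = (3+158-1)·t_tx + 3·t_prop = 160·9.56863e-05 + 3·57.8947 = 173.7 ms.

173.7 ms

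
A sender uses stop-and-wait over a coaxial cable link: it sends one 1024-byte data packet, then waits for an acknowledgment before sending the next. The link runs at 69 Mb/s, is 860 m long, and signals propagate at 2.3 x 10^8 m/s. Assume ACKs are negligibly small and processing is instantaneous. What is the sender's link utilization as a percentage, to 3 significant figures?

94.1 %

t_tx = L/R = 8192/69000000 = 0.000118725 s.
t_prop = 860/2.3e+08 = 3.73913e-06 s; RTT = 7.47826e-06 s.
Cycle = t_tx + RTT = 0.000126203 s.
Utilization = t_tx / cycle = 0.000118725/0.000126203 = 94.1 %.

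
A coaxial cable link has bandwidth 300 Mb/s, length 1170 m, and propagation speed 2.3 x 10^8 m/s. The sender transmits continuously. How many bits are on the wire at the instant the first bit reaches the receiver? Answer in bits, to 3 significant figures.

Propagation delay = 1170 / 2.3e+08 = 5.08696e-06 s.
BDP = R × t_prop = 300000000 × 5.08696e-06 = 1526.09 bits.

1530 bits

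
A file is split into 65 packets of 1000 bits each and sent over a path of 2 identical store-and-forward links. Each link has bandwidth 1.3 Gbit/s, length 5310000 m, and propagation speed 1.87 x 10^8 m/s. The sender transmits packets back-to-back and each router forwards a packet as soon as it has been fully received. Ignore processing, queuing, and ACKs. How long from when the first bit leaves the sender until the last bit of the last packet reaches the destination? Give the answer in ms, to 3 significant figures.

Per-hop transmission t_tx = L/R = 1000/1300000000 = 0.000769231 ms.
Per-hop propagation t_prop = 5310000/187000000 = 28.3957 ms.
Pipeline fill: first packet needs 2·t_tx to clear all hops; remaining 64 packets each add one t_tx.
Total = (2+65-1)·t_tx + 2·t_prop = 66·0.000769231 + 2·28.3957 = 56.8 ms.

56.8 ms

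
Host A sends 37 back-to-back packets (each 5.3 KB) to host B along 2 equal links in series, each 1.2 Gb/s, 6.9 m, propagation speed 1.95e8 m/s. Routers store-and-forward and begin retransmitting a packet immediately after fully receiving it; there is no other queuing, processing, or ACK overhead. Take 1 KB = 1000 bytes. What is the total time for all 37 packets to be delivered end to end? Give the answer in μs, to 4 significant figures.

Per-hop transmission t_tx = L/R = 42400/1200000000 = 35.3333 μs.
Per-hop propagation t_prop = 6.9/195000000 = 0.0353846 μs.
Pipeline fill: first packet needs 2·t_tx to clear all hops; remaining 36 packets each add one t_tx.
Total = (2+37-1)·t_tx + 2·t_prop = 38·35.3333 + 2·0.0353846 = 1343 μs.

1343 μs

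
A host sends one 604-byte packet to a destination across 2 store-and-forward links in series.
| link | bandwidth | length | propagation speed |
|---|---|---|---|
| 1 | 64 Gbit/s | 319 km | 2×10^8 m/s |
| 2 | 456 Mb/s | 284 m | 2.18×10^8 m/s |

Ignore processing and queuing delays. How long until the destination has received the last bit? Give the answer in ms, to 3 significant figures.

L = 604 × 8 = 4832 bits.
Transmission delays (L/R per hop): 7.55e-05, 0.0105965 ms; sum = 0.010672 ms.
Propagation delays (d/s per hop): 1.595, 0.00130275 ms; sum = 1.5963 ms.
End-to-end = 1.61 ms.

1.61 ms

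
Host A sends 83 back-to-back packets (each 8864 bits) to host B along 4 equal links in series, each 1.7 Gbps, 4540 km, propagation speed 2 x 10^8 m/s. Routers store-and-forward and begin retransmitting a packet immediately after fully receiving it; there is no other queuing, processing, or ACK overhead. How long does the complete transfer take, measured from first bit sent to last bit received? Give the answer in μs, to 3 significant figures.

Per-hop transmission t_tx = L/R = 8864/1700000000 = 5.21412 μs.
Per-hop propagation t_prop = 4540000/200000000 = 22700 μs.
Pipeline fill: first packet needs 4·t_tx to clear all hops; remaining 82 packets each add one t_tx.
Total = (4+83-1)·t_tx + 4·t_prop = 86·5.21412 + 4·22700 = 91200 μs.

91200 μs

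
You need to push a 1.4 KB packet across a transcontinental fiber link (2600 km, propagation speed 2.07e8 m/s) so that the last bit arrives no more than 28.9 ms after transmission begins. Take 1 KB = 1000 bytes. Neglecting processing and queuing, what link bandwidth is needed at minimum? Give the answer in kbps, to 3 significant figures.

685 kbps

L = 11200 bits.
Propagation delay = 2600000 / 2.07e+08 = 12.5604 ms.
Transmission budget = 28.9 − 12.5604 = 16.3396 ms.
R ≥ L / t_tx = 11200 bits / 0.0163396 s = 685 kbps.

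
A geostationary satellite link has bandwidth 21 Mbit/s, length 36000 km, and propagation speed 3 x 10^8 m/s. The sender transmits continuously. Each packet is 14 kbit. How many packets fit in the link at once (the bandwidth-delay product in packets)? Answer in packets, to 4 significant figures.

Propagation delay = 36000000 / 300000000 = 0.12 s.
BDP = R × t_prop = 21000000 × 0.12 = 2520000 bits.
In packets of 14000 bits: 180.0 packets.

180.0 packets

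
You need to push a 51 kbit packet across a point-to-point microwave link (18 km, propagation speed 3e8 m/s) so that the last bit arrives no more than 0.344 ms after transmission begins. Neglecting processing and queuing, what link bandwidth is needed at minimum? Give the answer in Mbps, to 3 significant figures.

Propagation delay = 18000 / 300000000 = 0.06 ms.
Transmission budget = 0.344 − 0.06 = 0.284 ms.
R ≥ L / t_tx = 51000 bits / 0.000284 s = 180 Mbps.

180 Mbps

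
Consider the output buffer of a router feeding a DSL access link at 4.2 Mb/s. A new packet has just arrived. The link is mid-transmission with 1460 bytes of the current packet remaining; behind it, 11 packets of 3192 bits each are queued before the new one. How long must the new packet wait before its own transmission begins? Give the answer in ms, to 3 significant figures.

Each queued packet: L/R = 3192/4200000 = 0.76 ms.
11 queued → 8.36 ms.
Plus remaining 11680 bits of current packet: 2.78095 ms.
Queuing delay = 11.1 ms.

11.1 ms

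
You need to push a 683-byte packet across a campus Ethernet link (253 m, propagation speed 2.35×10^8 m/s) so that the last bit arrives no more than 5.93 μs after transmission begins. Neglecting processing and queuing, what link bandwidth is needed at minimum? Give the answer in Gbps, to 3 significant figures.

L = 5464 bits.
Propagation delay = 253 / 235000000 = 1.0766 μs.
Transmission budget = 5.93 − 1.0766 = 4.8534 μs.
R ≥ L / t_tx = 5464 bits / 4.8534e-06 s = 1.13 Gbps.

1.13 Gbps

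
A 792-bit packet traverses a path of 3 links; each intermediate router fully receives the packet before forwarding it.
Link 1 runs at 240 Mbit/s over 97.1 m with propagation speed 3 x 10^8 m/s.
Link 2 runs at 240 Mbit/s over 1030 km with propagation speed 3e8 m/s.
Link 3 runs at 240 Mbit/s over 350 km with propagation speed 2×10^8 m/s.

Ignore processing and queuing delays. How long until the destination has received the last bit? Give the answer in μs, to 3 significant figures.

5190 μs

Transmission delay per hop = L/R = 792/240000000 = 3.3 μs; 3 hops → 9.9 μs.
Propagation delays (d/s per hop): 0.323667, 3433.33, 1750 μs; sum = 5183.66 μs.
End-to-end = 5190 μs.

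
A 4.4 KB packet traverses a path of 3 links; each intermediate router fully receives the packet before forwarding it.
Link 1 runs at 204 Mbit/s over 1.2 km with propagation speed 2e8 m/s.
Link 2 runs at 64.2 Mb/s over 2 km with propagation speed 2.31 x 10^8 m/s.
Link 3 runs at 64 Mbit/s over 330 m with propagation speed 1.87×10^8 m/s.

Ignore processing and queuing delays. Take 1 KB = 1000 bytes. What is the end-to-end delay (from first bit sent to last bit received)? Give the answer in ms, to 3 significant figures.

1.29 ms

L = 35200 bits.
Transmission delays (L/R per hop): 0.172549, 0.548287, 0.55 ms; sum = 1.27084 ms.
Propagation delays (d/s per hop): 0.006, 0.00865801, 0.00176471 ms; sum = 0.0164227 ms.
End-to-end = 1.29 ms.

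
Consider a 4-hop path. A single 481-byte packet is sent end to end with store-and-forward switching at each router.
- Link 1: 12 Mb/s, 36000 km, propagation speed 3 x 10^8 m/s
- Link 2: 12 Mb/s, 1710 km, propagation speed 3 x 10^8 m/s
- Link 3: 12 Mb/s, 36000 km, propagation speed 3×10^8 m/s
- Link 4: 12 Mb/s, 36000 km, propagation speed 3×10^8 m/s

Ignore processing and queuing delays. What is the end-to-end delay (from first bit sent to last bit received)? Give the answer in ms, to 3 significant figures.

367 ms

L = 481 × 8 = 3848 bits.
Transmission delay per hop = L/R = 3848/12000000 = 0.320667 ms; 4 hops → 1.28267 ms.
Propagation delays (d/s per hop): 120, 5.7, 120, 120 ms; sum = 365.7 ms.
End-to-end = 367 ms.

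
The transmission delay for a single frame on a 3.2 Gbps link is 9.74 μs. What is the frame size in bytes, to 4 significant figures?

L = R × t_tx = 3200000000 b/s × 9.74e-06 s = 31168 bits.
In bytes: 31168 / 8 = 3896 bytes.

3896 bytes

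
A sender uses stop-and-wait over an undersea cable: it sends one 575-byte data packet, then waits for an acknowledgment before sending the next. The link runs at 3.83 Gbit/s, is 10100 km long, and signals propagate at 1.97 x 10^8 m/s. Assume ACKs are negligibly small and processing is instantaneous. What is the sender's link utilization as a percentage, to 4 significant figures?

0.001171 %

t_tx = L/R = 4600/3830000000 = 1.20104e-06 s.
t_prop = 10100000/197000000 = 0.051269 s; RTT = 0.102538 s.
Cycle = t_tx + RTT = 0.102539 s.
Utilization = t_tx / cycle = 1.20104e-06/0.102539 = 0.001171 %.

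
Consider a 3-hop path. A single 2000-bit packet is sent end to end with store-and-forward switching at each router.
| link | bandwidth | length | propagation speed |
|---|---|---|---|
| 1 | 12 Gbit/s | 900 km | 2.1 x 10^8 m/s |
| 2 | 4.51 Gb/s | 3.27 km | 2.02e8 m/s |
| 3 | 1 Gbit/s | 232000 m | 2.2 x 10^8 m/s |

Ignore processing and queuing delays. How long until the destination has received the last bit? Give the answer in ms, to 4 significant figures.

Transmission delays (L/R per hop): 0.000166667, 0.000443459, 0.002 ms; sum = 0.00261013 ms.
Propagation delays (d/s per hop): 4.28571, 0.0161881, 1.05455 ms; sum = 5.35645 ms.
End-to-end = 5.359 ms.

5.359 ms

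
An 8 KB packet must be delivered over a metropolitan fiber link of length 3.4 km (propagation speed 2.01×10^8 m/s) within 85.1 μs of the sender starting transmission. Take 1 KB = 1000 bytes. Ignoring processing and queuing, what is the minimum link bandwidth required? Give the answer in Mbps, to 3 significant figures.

939 Mbps

L = 64000 bits.
Propagation delay = 3400 / 2.01e+08 = 16.9154 μs.
Transmission budget = 85.1 − 16.9154 = 68.1846 μs.
R ≥ L / t_tx = 64000 bits / 6.81846e-05 s = 939 Mbps.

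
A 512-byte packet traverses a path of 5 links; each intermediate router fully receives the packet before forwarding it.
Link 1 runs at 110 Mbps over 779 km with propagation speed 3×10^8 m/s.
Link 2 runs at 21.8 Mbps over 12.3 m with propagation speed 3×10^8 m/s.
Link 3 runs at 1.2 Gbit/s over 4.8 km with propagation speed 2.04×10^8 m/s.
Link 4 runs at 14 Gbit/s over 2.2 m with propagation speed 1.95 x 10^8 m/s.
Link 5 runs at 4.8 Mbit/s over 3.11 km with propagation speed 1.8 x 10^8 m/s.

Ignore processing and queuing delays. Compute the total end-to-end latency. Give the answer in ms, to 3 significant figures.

L = 512 × 8 = 4096 bits.
Transmission delays (L/R per hop): 0.0372364, 0.18789, 0.00341333, 0.000292571, 0.853333 ms; sum = 1.08217 ms.
Propagation delays (d/s per hop): 2.59667, 4.1e-05, 0.0235294, 1.12821e-05, 0.0172778 ms; sum = 2.63753 ms.
End-to-end = 3.72 ms.

3.72 ms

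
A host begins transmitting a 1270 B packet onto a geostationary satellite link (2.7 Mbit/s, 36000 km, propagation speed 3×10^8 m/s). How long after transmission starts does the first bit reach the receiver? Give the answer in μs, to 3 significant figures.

120000 μs

First bit experiences only propagation delay: d/s = 36000000/300000000 = 120000 μs.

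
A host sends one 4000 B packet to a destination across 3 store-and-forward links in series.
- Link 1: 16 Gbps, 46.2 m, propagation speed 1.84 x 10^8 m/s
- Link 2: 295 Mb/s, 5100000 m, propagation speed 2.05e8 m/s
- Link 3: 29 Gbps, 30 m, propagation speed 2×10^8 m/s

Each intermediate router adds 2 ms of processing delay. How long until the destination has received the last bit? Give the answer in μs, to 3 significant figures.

L = 4000 × 8 = 32000 bits.
Transmission delays (L/R per hop): 2, 108.475, 1.10345 μs; sum = 111.578 μs.
Propagation delays (d/s per hop): 0.251087, 24878, 0.15 μs; sum = 24878.4 μs.
Processing at 2 router(s): 2 × 2 ms = 4000 μs.
End-to-end = 29000 μs.

29000 μs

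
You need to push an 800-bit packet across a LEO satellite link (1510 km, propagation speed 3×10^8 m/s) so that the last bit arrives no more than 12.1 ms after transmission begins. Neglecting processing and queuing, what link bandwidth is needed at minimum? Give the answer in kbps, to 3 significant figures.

Propagation delay = 1510000 / 300000000 = 5.03333 ms.
Transmission budget = 12.1 − 5.03333 = 7.06667 ms.
R ≥ L / t_tx = 800 bits / 0.00706667 s = 113 kbps.

113 kbps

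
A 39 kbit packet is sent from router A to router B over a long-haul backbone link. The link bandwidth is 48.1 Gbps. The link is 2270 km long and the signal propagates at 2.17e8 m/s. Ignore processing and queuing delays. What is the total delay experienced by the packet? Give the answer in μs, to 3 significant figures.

L = 39000 bits.
Transmission delay = L/R = 39000 / 48100000000 = 0.810811 μs.
Propagation delay = d/s = 2270000 m / 217000000 m/s = 10460.8 μs.
Total = 10500 μs.

10500 μs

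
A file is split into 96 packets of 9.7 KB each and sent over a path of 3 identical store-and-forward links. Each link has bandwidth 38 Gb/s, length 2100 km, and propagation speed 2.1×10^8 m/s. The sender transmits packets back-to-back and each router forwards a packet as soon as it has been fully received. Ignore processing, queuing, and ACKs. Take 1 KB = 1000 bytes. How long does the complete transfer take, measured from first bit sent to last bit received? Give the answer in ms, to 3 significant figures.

30.2 ms

Per-hop transmission t_tx = L/R = 77600/38000000000 = 0.00204211 ms.
Per-hop propagation t_prop = 2100000/210000000 = 10 ms.
Pipeline fill: first packet needs 3·t_tx to clear all hops; remaining 95 packets each add one t_tx.
Total = (3+96-1)·t_tx + 3·t_prop = 98·0.00204211 + 3·10 = 30.2 ms.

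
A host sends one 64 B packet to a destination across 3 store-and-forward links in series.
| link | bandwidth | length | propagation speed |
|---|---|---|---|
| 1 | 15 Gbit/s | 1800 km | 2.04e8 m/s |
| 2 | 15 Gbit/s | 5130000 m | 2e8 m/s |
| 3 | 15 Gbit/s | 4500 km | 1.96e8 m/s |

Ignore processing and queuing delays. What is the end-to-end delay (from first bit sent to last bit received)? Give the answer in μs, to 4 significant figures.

L = 64 × 8 = 512 bits.
Transmission delay per hop = L/R = 512/15000000000 = 0.0341333 μs; 3 hops → 0.1024 μs.
Propagation delays (d/s per hop): 8823.53, 25650, 22959.2 μs; sum = 57432.7 μs.
End-to-end = 57430 μs.

57430 μs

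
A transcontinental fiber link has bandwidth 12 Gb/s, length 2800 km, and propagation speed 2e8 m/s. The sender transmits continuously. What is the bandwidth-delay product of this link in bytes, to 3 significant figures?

Propagation delay = 2800000 / 200000000 = 0.014 s.
BDP = R × t_prop = 12000000000 × 0.014 = 168000000 bits.
In bytes: 168000000/8 = 21000000 bytes.

21000000 bytes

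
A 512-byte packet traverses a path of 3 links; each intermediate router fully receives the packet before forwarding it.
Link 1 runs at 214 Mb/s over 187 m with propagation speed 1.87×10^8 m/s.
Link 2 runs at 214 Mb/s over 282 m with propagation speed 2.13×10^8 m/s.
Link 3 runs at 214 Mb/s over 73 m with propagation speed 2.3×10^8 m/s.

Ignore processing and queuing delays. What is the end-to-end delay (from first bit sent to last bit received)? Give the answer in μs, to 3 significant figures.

60.1 μs

L = 512 × 8 = 4096 bits.
Transmission delay per hop = L/R = 4096/214000000 = 19.1402 μs; 3 hops → 57.4206 μs.
Propagation delays (d/s per hop): 1, 1.32394, 0.317391 μs; sum = 2.64133 μs.
End-to-end = 60.1 μs.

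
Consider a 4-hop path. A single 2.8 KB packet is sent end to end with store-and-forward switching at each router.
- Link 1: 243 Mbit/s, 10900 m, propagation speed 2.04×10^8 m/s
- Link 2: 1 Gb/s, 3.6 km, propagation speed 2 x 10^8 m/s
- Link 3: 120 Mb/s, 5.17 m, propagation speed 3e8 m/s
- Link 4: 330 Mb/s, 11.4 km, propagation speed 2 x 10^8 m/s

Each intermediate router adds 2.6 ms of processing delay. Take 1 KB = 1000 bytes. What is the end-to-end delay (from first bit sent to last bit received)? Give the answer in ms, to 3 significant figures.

L = 22400 bits.
Transmission delays (L/R per hop): 0.0921811, 0.0224, 0.186667, 0.0678788 ms; sum = 0.369127 ms.
Propagation delays (d/s per hop): 0.0534314, 0.018, 1.72333e-05, 0.057 ms; sum = 0.128449 ms.
Processing at 3 router(s): 3 × 2.6 ms = 7.8 ms.
End-to-end = 8.30 ms.

8.30 ms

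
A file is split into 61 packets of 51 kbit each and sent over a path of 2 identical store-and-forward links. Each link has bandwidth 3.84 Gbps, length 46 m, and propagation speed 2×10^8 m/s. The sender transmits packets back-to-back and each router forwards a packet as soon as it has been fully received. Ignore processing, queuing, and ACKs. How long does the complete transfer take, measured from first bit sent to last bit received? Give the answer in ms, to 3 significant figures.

0.824 ms

Per-hop transmission t_tx = L/R = 51000/3840000000 = 0.0132813 ms.
Per-hop propagation t_prop = 46/200000000 = 0.00023 ms.
Pipeline fill: first packet needs 2·t_tx to clear all hops; remaining 60 packets each add one t_tx.
Total = (2+61-1)·t_tx + 2·t_prop = 62·0.0132813 + 2·0.00023 = 0.824 ms.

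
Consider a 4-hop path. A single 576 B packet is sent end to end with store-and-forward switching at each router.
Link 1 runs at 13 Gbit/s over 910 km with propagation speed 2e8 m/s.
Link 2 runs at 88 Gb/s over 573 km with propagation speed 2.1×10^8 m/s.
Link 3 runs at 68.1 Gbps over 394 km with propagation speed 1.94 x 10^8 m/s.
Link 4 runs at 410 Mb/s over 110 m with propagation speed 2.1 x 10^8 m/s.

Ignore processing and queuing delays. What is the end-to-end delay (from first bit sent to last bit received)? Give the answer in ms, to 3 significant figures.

L = 576 × 8 = 4608 bits.
Transmission delays (L/R per hop): 0.000354462, 5.23636e-05, 6.76652e-05, 0.011239 ms; sum = 0.0117135 ms.
Propagation delays (d/s per hop): 4.55, 2.72857, 2.03093, 0.00052381 ms; sum = 9.31002 ms.
End-to-end = 9.32 ms.

9.32 ms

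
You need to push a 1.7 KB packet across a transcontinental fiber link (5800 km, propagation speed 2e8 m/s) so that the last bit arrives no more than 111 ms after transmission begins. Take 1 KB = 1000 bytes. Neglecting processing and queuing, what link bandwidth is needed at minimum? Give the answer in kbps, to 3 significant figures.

166 kbps

L = 13600 bits.
Propagation delay = 5800000 / 200000000 = 29 ms.
Transmission budget = 111 − 29 = 82 ms.
R ≥ L / t_tx = 13600 bits / 0.082 s = 166 kbps.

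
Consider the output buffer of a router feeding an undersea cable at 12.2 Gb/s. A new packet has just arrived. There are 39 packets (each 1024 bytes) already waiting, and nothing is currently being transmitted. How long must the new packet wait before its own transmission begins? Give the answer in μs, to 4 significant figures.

Each queued packet: L/R = 8192/12200000000 = 0.671475 μs.
39 queued → 26.1875 μs.
Queuing delay = 26.19 μs.

26.19 μs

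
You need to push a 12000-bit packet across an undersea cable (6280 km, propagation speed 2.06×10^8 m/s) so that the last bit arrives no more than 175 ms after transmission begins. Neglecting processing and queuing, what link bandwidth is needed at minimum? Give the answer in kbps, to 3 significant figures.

83.0 kbps

Propagation delay = 6280000 / 206000000 = 30.4854 ms.
Transmission budget = 175 − 30.4854 = 144.515 ms.
R ≥ L / t_tx = 12000 bits / 0.144515 s = 83.0 kbps.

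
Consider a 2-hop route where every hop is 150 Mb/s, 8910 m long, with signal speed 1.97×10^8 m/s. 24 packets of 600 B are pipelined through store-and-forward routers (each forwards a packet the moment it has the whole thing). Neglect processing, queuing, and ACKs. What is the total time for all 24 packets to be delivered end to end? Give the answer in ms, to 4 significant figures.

0.8905 ms

Per-hop transmission t_tx = L/R = 4800/150000000 = 0.032 ms.
Per-hop propagation t_prop = 8910/197000000 = 0.0452284 ms.
Pipeline fill: first packet needs 2·t_tx to clear all hops; remaining 23 packets each add one t_tx.
Total = (2+24-1)·t_tx + 2·t_prop = 25·0.032 + 2·0.0452284 = 0.8905 ms.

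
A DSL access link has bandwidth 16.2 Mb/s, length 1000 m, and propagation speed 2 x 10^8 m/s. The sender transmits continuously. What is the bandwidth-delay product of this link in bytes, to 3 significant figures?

Propagation delay = 1000 / 200000000 = 5e-06 s.
BDP = R × t_prop = 16200000 × 5e-06 = 81 bits.
In bytes: 81/8 = 10.1 bytes.

10.1 bytes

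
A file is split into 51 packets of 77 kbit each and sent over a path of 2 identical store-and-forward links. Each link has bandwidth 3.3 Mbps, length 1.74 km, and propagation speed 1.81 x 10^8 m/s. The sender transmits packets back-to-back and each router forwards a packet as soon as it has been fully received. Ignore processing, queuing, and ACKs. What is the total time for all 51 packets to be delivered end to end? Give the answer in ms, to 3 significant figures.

1210 ms

Per-hop transmission t_tx = L/R = 77000/3300000 = 23.3333 ms.
Per-hop propagation t_prop = 1740/181000000 = 0.00961326 ms.
Pipeline fill: first packet needs 2·t_tx to clear all hops; remaining 50 packets each add one t_tx.
Total = (2+51-1)·t_tx + 2·t_prop = 52·23.3333 + 2·0.00961326 = 1210 ms.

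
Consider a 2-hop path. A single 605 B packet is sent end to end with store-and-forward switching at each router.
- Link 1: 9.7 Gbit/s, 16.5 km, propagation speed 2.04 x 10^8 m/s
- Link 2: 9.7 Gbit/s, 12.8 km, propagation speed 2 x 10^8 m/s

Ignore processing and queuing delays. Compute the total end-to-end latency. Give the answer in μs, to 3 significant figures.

146 μs

L = 605 × 8 = 4840 bits.
Transmission delay per hop = L/R = 4840/9700000000 = 0.498969 μs; 2 hops → 0.997938 μs.
Propagation delays (d/s per hop): 80.8824, 64 μs; sum = 144.882 μs.
End-to-end = 146 μs.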